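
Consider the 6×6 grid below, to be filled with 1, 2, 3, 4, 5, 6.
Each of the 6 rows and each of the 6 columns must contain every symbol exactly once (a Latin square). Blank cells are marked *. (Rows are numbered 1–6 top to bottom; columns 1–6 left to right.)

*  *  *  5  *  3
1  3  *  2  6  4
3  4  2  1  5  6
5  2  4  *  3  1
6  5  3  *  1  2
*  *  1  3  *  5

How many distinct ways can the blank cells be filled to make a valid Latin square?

Row 1, column 1: eliminating its row and column leaves {2, 4}.
Row 1, column 2: eliminating its row and column leaves {1, 6}.
Row 1, column 3: eliminating its row and column leaves {6}.
Row 1, column 5: eliminating its row and column leaves {2, 4}.
Row 2, column 3: eliminating its row and column leaves {5}.
Row 4, column 4: eliminating its row and column leaves {6}.
Row 5, column 4: eliminating its row and column leaves {4}.
Row 6, column 1: eliminating its row and column leaves {2, 4}.
Row 6, column 2: eliminating its row and column leaves {6}.
Row 6, column 5: eliminating its row and column leaves {2, 4}.
Enumerating the assignments across these blanks that avoid any row or column repeat gives 2 completions.

2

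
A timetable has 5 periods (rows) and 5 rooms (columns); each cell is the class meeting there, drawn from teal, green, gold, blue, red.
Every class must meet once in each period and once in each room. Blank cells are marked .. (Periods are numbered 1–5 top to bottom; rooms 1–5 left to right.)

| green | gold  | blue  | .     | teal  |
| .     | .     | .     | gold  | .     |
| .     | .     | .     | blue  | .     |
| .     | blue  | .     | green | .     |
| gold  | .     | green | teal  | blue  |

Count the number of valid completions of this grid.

3

Period 1, room 4: eliminating its period and room leaves {red}.
Period 2, room 1: eliminating its period and room leaves {teal, blue, red}.
Period 2, room 2: eliminating its period and room leaves {teal, green, red}.
Period 2, room 3: eliminating its period and room leaves {teal, red}.
Period 2, room 5: eliminating its period and room leaves {green, red}.
Period 3, room 1: eliminating its period and room leaves {teal, red}.
Period 3, room 2: eliminating its period and room leaves {teal, green, red}.
Period 3, room 3: eliminating its period and room leaves {teal, gold, red}.
Period 3, room 5: eliminating its period and room leaves {green, gold, red}.
Period 4, room 1: eliminating its period and room leaves {teal, red}.
Period 4, room 3: eliminating its period and room leaves {teal, gold, red}.
Period 4, room 5: eliminating its period and room leaves {gold, red}.
Period 5, room 2: eliminating its period and room leaves {red}.
Enumerating the assignments across these blanks that avoid any period or room repeat gives 3 completions.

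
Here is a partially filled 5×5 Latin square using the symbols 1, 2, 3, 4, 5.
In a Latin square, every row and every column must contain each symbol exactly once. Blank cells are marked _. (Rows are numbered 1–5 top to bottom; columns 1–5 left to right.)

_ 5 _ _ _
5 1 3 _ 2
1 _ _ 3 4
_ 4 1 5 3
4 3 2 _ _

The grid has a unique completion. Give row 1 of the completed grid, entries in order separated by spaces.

Row 1, column 3: row 1 has {5} and column 3 has {1, 2, 3}, leaving only 4.
Row 1, column 5: row 1 has {4, 5} and column 5 has {2, 3, 4}, leaving only 1.
Row 1, column 4: row 1 has {1, 4, 5} and column 4 has {3, 5}, leaving only 2.
Row 1, column 1: row 1 has {1, 2, 4, 5} and column 1 has {1, 4, 5}, leaving only 3.
So row 1 reads: 3 5 4 2 1.

3 5 4 2 1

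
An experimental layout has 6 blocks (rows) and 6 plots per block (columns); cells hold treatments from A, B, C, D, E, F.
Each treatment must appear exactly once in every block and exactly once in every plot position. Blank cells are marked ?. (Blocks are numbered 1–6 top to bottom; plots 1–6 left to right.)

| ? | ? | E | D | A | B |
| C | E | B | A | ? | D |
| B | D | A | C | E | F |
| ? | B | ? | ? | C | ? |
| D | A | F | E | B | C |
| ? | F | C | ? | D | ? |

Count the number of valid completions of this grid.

2

Block 1, plot 1: eliminating its block and plot leaves {F}.
Block 1, plot 2: eliminating its block and plot leaves {C}.
Block 2, plot 5: eliminating its block and plot leaves {F}.
Block 4, plot 1: eliminating its block and plot leaves {A, E, F}.
Block 4, plot 3: eliminating its block and plot leaves {D}.
Block 4, plot 4: eliminating its block and plot leaves {F}.
Block 4, plot 6: eliminating its block and plot leaves {A, E}.
Block 6, plot 1: eliminating its block and plot leaves {A, E}.
Block 6, plot 4: eliminating its block and plot leaves {B}.
Block 6, plot 6: eliminating its block and plot leaves {A, E}.
Enumerating the assignments across these blanks that avoid any block or plot repeat gives 2 completions.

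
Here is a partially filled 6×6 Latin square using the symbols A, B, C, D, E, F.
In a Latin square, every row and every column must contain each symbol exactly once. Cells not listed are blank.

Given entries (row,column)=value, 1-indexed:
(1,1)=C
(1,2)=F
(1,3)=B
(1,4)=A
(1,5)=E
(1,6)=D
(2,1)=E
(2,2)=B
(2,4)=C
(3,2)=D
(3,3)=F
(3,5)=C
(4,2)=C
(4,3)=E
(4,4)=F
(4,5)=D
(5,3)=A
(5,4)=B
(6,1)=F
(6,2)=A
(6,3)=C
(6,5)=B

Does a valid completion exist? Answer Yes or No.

No row or column among the givens repeats a symbol, and propagating forced cells runs into no contradiction.
One valid completion exists (for instance, C F B A E D / E B D C A F / B D F E C A / A C E F D B / D E A B F C / F A C D B E).

Yes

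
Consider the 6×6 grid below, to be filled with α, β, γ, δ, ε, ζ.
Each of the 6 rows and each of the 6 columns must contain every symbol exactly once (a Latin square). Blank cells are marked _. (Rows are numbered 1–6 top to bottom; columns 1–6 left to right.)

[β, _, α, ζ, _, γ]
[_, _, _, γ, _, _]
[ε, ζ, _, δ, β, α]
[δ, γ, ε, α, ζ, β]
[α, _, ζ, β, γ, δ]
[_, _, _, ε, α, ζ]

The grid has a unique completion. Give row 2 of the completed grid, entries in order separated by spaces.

ζ α β γ δ ε

Row 2, column 1: row 2 has {γ} and column 1 has {α, β, δ, ε}, leaving only ζ.
Row 2, column 6: row 2 has {γ, ζ} and column 6 has {α, β, γ, δ, ζ}, leaving only ε.
Row 2, column 5: row 2 has {γ, ε, ζ} and column 5 has {α, β, γ, ζ}, leaving only δ.
Row 2, column 3: row 2 has {γ, δ, ε, ζ} and column 3 has {α, ε, ζ}, leaving only β.
Row 2, column 2: row 2 has {β, γ, δ, ε, ζ} and column 2 has {γ, ζ}, leaving only α.
So row 2 reads: ζ α β γ δ ε.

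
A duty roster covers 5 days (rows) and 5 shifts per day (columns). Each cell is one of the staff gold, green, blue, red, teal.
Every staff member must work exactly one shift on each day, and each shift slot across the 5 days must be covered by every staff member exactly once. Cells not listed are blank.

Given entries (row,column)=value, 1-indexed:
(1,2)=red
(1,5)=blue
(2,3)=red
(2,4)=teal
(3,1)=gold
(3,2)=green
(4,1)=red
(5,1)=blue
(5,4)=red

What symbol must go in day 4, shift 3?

blue

Day 2, shift 1: day 2 has {red, teal} and shift 1 has {gold, blue, red}, leaving only green.
Day 1, shift 1: day 1 has {blue, red} and shift 1 has {gold, green, blue, red}, leaving only teal.
Day 2, shift 5: day 2 has {green, red, teal} and shift 5 has {blue}, leaving only gold.
Day 2, shift 2: day 2 has {gold, green, red, teal} and shift 2 has {green, red}, leaving only blue.
Day 3, shift 4: day 3 has {gold, green} and shift 4 has {red, teal}, leaving only blue.
Day 3, shift 3: day 3 has {gold, green, blue} and shift 3 has {red}, leaving only teal.
Day 3, shift 5: day 3 has {gold, green, blue, teal} and shift 5 has {gold, blue}, leaving only red.
Day 4, shift 3 is narrowed to {gold, green, blue}.
If it were gold, then day 5, shift 3 would be left with no valid symbol.
If it were green, then day 5, shift 3 would be left with no valid symbol.
So day 4, shift 3 must be blue.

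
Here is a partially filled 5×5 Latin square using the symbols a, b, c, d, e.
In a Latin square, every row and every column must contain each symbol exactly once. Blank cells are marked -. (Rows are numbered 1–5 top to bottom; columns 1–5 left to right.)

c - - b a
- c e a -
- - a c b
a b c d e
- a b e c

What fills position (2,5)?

d

Row 2 already has {a, c, e} and column 5 already has {a, b, c, e}, so row 2, column 5 must be d.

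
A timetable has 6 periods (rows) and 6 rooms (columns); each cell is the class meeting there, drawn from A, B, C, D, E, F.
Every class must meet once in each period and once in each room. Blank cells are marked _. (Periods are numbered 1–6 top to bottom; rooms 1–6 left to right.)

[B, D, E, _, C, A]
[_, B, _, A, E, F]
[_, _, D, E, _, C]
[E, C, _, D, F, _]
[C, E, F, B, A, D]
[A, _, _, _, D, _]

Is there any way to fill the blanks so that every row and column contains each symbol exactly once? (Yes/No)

No period or room among the givens repeats a symbol, and propagating forced cells runs into no contradiction.
One valid completion exists (for instance, B D E F C A / D B C A E F / F A D E B C / E C A D F B / C E F B A D / A F B C D E).

Yes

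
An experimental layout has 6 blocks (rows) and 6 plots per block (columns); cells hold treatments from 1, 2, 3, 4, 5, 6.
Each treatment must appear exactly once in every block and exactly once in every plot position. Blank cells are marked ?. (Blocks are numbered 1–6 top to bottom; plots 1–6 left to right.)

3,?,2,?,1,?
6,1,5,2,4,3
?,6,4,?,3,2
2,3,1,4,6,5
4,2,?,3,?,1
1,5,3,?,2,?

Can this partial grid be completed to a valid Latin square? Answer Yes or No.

Yes

No block or plot among the givens repeats a symbol, and propagating forced cells runs into no contradiction.
One valid completion exists (for instance, 3 4 2 5 1 6 / 6 1 5 2 4 3 / 5 6 4 1 3 2 / 2 3 1 4 6 5 / 4 2 6 3 5 1 / 1 5 3 6 2 4).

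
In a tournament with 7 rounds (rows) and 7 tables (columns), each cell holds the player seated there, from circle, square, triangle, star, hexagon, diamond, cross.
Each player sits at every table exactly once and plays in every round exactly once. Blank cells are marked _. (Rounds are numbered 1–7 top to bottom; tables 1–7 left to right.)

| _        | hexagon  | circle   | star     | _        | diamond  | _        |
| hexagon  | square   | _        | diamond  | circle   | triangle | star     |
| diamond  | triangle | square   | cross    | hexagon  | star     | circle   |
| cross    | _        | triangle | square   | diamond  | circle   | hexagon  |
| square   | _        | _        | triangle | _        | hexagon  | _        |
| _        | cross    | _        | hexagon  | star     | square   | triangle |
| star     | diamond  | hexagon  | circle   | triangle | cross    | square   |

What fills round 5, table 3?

star

Round 1, table 1: round 1 has {circle, star, hexagon, diamond} and table 1 has {square, star, hexagon, diamond, cross}, leaving only triangle.
Round 1, table 7: round 1 has {circle, triangle, star, hexagon, diamond} and table 7 has {circle, square, triangle, star, hexagon}, leaving only cross.
Round 1, table 5: round 1 has {circle, triangle, star, hexagon, diamond, cross} and table 5 has {circle, triangle, star, hexagon, diamond}, leaving only square.
Round 2, table 3: round 2 has {circle, square, triangle, star, hexagon, diamond} and table 3 has {circle, square, triangle, hexagon}, leaving only cross.
Round 4, table 2: round 4 has {circle, square, triangle, hexagon, diamond, cross} and table 2 has {square, triangle, hexagon, diamond, cross}, leaving only star.
Round 5, table 2: round 5 has {square, triangle, hexagon} and table 2 has {square, triangle, star, hexagon, diamond, cross}, leaving only circle.
Round 5, table 5: round 5 has {circle, square, triangle, hexagon} and table 5 has {circle, square, triangle, star, hexagon, diamond}, leaving only cross.
Round 5, table 7: round 5 has {circle, square, triangle, hexagon, cross} and table 7 has {circle, square, triangle, star, hexagon, cross}, leaving only diamond.
Round 5 already has {circle, square, triangle, hexagon, diamond, cross} and table 3 already has {circle, square, triangle, hexagon, cross}, so round 5, table 3 must be star.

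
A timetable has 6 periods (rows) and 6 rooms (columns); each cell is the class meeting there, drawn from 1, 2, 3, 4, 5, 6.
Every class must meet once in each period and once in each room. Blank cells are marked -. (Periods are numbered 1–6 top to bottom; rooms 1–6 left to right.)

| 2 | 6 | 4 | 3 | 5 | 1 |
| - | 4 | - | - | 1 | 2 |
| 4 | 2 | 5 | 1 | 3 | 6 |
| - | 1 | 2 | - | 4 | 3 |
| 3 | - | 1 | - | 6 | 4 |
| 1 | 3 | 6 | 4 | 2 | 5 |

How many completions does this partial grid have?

2

Period 2, room 1: eliminating its period and room leaves {5, 6}.
Period 2, room 3: eliminating its period and room leaves {3}.
Period 2, room 4: eliminating its period and room leaves {5, 6}.
Period 4, room 1: eliminating its period and room leaves {5, 6}.
Period 4, room 4: eliminating its period and room leaves {5, 6}.
Period 5, room 2: eliminating its period and room leaves {5}.
Period 5, room 4: eliminating its period and room leaves {2, 5}.
Enumerating the assignments across these blanks that avoid any period or room repeat gives 2 completions.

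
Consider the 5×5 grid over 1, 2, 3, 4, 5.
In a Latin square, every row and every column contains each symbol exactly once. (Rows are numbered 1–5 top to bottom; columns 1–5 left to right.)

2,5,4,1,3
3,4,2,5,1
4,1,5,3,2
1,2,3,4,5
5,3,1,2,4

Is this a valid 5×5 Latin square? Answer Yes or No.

Each row is a permutation of the 5 symbols, and so is each column.

Yes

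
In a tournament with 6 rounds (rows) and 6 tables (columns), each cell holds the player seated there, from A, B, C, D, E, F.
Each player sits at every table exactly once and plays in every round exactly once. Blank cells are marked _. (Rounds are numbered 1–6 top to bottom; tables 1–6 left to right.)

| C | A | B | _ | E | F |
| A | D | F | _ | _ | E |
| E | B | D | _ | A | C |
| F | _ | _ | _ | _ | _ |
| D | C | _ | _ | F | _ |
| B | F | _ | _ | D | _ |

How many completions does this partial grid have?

3

Round 1, table 4: eliminating its round and table leaves {D}.
Round 2, table 4: eliminating its round and table leaves {B, C}.
Round 2, table 5: eliminating its round and table leaves {B, C}.
Round 3, table 4: eliminating its round and table leaves {F}.
Round 4, table 2: eliminating its round and table leaves {E}.
Round 4, table 3: eliminating its round and table leaves {A, C, E}.
Round 4, table 4: eliminating its round and table leaves {A, B, C, D, E}.
Round 4, table 5: eliminating its round and table leaves {B, C}.
Round 4, table 6: eliminating its round and table leaves {A, B, D}.
Round 5, table 3: eliminating its round and table leaves {A, E}.
Round 5, table 4: eliminating its round and table leaves {A, B, E}.
Round 5, table 6: eliminating its round and table leaves {A, B}.
Round 6, table 3: eliminating its round and table leaves {A, C, E}.
Round 6, table 4: eliminating its round and table leaves {A, C, E}.
Round 6, table 6: eliminating its round and table leaves {A}.
Enumerating the assignments across these blanks that avoid any round or table repeat gives 3 completions.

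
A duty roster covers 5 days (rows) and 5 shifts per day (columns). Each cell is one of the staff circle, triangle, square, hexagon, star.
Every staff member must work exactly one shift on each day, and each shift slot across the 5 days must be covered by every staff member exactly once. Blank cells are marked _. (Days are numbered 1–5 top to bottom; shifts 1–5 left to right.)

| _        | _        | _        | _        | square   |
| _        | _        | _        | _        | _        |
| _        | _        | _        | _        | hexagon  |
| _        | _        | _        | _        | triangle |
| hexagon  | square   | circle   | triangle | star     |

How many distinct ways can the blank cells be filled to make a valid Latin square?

Day 1, shift 1: eliminating its day and shift leaves {circle, triangle, star}.
Day 1, shift 2: eliminating its day and shift leaves {circle, triangle, hexagon, star}.
Day 1, shift 3: eliminating its day and shift leaves {triangle, hexagon, star}.
Day 1, shift 4: eliminating its day and shift leaves {circle, hexagon, star}.
Day 2, shift 1: eliminating its day and shift leaves {circle, triangle, square, star}.
Day 2, shift 2: eliminating its day and shift leaves {circle, triangle, hexagon, star}.
Day 2, shift 3: eliminating its day and shift leaves {triangle, square, hexagon, star}.
Day 2, shift 4: eliminating its day and shift leaves {circle, square, hexagon, star}.
Day 2, shift 5: eliminating its day and shift leaves {circle}.
Day 3, shift 1: eliminating its day and shift leaves {circle, triangle, square, star}.
Day 3, shift 2: eliminating its day and shift leaves {circle, triangle, star}.
Day 3, shift 3: eliminating its day and shift leaves {triangle, square, star}.
Day 3, shift 4: eliminating its day and shift leaves {circle, square, star}.
Day 4, shift 1: eliminating its day and shift leaves {circle, square, star}.
Day 4, shift 2: eliminating its day and shift leaves {circle, hexagon, star}.
Day 4, shift 3: eliminating its day and shift leaves {square, hexagon, star}.
Day 4, shift 4: eliminating its day and shift leaves {circle, square, hexagon, star}.
Enumerating the assignments across these blanks that avoid any day or shift repeat gives 56 completions.

56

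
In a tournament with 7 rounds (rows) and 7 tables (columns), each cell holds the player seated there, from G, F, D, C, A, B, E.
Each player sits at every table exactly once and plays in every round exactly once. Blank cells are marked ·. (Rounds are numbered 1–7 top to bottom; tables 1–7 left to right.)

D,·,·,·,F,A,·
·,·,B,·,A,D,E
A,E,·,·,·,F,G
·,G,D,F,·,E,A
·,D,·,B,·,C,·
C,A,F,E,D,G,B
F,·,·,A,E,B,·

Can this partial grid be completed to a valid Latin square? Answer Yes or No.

Yes

No round or table among the givens repeats a symbol, and propagating forced cells runs into no contradiction.
One valid completion exists (for instance, D B E G F A C / G F B C A D E / A E C D B F G / B G D F C E A / E D A B G C F / C A F E D G B / F C G A E B D).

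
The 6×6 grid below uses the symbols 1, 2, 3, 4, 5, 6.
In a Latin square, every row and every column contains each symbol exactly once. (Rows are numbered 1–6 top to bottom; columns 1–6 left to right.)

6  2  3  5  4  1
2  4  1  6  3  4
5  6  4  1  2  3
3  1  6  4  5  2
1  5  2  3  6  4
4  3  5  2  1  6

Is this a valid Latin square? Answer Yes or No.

Column 6 contains 4 twice (at rows 2 and 5), so it is not a permutation.

No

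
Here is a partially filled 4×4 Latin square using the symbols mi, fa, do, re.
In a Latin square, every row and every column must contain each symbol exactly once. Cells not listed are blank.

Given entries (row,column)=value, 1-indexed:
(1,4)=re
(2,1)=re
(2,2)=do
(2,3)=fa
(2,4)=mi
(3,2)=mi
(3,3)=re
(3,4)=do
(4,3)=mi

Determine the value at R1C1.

mi

Row 1, column 2: row 1 has {re} and column 2 has {mi, do}, leaving only fa.
Row 1, column 3: row 1 has {fa, re} and column 3 has {mi, fa, re}, leaving only do.
Row 1 already has {fa, do, re} and column 1 already has {re}, so row 1, column 1 must be mi.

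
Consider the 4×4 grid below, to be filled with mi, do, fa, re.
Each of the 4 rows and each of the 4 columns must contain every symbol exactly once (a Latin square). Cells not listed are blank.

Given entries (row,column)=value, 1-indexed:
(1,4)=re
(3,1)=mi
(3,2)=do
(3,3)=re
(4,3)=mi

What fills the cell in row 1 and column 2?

mi

Row 3, column 4: row 3 has {mi, do, re} and column 4 has {re}, leaving only fa.
Row 4, column 4: row 4 has {mi} and column 4 has {fa, re}, leaving only do.
Row 2, column 4: row 2 has {} and column 4 has {do, fa, re}, leaving only mi.
Row 1, column 2 is narrowed to {mi, fa}.
If it were fa, then row 1, column 3 would be left with no valid symbol.
So row 1, column 2 must be mi.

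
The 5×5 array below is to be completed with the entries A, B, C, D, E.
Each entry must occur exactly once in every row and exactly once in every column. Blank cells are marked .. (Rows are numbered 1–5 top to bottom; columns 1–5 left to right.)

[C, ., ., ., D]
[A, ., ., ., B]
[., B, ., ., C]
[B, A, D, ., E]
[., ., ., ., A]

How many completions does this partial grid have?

Row 1, column 2: eliminating its row and column leaves {E}.
Row 1, column 3: eliminating its row and column leaves {A, B, E}.
Row 1, column 4: eliminating its row and column leaves {A, B, E}.
Row 2, column 2: eliminating its row and column leaves {C, D, E}.
Row 2, column 3: eliminating its row and column leaves {C, E}.
Row 2, column 4: eliminating its row and column leaves {C, D, E}.
Row 3, column 1: eliminating its row and column leaves {D, E}.
Row 3, column 3: eliminating its row and column leaves {A, E}.
Row 3, column 4: eliminating its row and column leaves {A, D, E}.
Row 4, column 4: eliminating its row and column leaves {C}.
Row 5, column 1: eliminating its row and column leaves {D, E}.
Row 5, column 2: eliminating its row and column leaves {C, D, E}.
Row 5, column 3: eliminating its row and column leaves {B, C, E}.
Row 5, column 4: eliminating its row and column leaves {B, C, D, E}.
Enumerating the assignments across these blanks that avoid any row or column repeat gives 3 completions.

3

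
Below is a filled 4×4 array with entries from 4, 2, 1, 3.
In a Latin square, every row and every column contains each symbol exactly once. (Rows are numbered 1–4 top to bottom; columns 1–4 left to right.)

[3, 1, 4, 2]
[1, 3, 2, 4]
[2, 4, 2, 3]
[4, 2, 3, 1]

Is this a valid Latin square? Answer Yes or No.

No

Row 3 contains 2 twice (at columns 1 and 3), so it is not a permutation.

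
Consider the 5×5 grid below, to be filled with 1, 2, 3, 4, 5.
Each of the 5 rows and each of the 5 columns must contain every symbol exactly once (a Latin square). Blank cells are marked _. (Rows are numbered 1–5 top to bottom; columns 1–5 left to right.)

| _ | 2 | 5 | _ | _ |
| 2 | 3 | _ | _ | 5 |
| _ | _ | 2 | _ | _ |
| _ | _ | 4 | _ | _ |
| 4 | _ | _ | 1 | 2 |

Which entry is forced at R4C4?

Row 2, column 3: row 2 has {2, 3, 5} and column 3 has {2, 4, 5}, leaving only 1.
Row 2, column 4: row 2 has {1, 2, 3, 5} and column 4 has {1}, leaving only 4.
Row 1, column 4: row 1 has {2, 5} and column 4 has {1, 4}, leaving only 3.
Row 1, column 1: row 1 has {2, 3, 5} and column 1 has {2, 4}, leaving only 1.
Row 1, column 5: row 1 has {1, 2, 3, 5} and column 5 has {2, 5}, leaving only 4.
Row 3, column 4: row 3 has {2} and column 4 has {1, 3, 4}, leaving only 5.
Row 4 already has {4} and column 4 already has {1, 3, 4, 5}, so row 4, column 4 must be 2.

2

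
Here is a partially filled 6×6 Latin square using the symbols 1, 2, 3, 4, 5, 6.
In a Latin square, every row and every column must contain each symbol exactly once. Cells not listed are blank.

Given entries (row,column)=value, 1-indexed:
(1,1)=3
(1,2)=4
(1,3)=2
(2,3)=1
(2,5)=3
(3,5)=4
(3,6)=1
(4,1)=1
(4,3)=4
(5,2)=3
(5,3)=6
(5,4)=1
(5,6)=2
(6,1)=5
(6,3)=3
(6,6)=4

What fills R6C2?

1

Row 3, column 3: row 3 has {1, 4} and column 3 has {1, 2, 3, 4, 6}, leaving only 5.
Row 5, column 1: row 5 has {1, 2, 3, 6} and column 1 has {1, 3, 5}, leaving only 4.
Row 5, column 5: row 5 has {1, 2, 3, 4, 6} and column 5 has {3, 4}, leaving only 5.
Row 6, column 2 is narrowed to {1, 2, 6}.
If it were 2, then row 4, column 2 would be left with no valid symbol.
If it were 6, then row 4, column 2 would be left with no valid symbol.
So row 6, column 2 must be 1.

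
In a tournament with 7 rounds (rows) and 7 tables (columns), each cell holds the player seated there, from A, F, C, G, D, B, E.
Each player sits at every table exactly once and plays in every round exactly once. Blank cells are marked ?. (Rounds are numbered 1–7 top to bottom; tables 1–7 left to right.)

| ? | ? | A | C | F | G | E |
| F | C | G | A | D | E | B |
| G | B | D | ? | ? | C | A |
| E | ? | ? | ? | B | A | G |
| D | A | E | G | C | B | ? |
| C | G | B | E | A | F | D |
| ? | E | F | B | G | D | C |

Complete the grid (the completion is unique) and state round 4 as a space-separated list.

Round 4, table 3: round 4 has {A, G, B, E} and table 3 has {A, F, G, D, B, E}, leaving only C.
Round 1, table 1: round 1 has {A, F, C, G, E} and table 1 has {F, C, G, D, E}, leaving only B.
Round 1, table 2: round 1 has {A, F, C, G, B, E} and table 2 has {A, C, G, B, E}, leaving only D.
Round 4, table 2: round 4 has {A, C, G, B, E} and table 2 has {A, C, G, D, B, E}, leaving only F.
Round 4, table 4: round 4 has {A, F, C, G, B, E} and table 4 has {A, C, G, B, E}, leaving only D.
So round 4 reads: E F C D B A G.

E F C D B A G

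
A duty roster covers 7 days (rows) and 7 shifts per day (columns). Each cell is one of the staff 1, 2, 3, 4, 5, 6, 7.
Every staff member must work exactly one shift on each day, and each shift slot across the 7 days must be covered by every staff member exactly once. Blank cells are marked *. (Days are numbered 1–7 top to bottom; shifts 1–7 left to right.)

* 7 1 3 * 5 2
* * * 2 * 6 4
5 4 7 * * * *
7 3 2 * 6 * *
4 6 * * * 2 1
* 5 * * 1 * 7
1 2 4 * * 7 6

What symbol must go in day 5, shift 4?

7

Day 1, shift 1: day 1 has {1, 2, 3, 5, 7} and shift 1 has {1, 4, 5, 7}, leaving only 6.
Day 1, shift 5: day 1 has {1, 2, 3, 5, 6, 7} and shift 5 has {1, 6}, leaving only 4.
Day 2, shift 1: day 2 has {2, 4, 6} and shift 1 has {1, 4, 5, 6, 7}, leaving only 3.
Day 2, shift 2: day 2 has {2, 3, 4, 6} and shift 2 has {2, 3, 4, 5, 6, 7}, leaving only 1.
Day 2, shift 3: day 2 has {1, 2, 3, 4, 6} and shift 3 has {1, 2, 4, 7}, leaving only 5.
Day 2, shift 5: day 2 has {1, 2, 3, 4, 5, 6} and shift 5 has {1, 4, 6}, leaving only 7.
Day 3, shift 7: day 3 has {4, 5, 7} and shift 7 has {1, 2, 4, 6, 7}, leaving only 3.
Day 3, shift 5: day 3 has {3, 4, 5, 7} and shift 5 has {1, 4, 6, 7}, leaving only 2.
Day 3, shift 6: day 3 has {2, 3, 4, 5, 7} and shift 6 has {2, 5, 6, 7}, leaving only 1.
Day 3, shift 4: day 3 has {1, 2, 3, 4, 5, 7} and shift 4 has {2, 3}, leaving only 6.
Day 4, shift 6: day 4 has {2, 3, 6, 7} and shift 6 has {1, 2, 5, 6, 7}, leaving only 4.
Day 4, shift 7: day 4 has {2, 3, 4, 6, 7} and shift 7 has {1, 2, 3, 4, 6, 7}, leaving only 5.
Day 4, shift 4: day 4 has {2, 3, 4, 5, 6, 7} and shift 4 has {2, 3, 6}, leaving only 1.
Day 5, shift 3: day 5 has {1, 2, 4, 6} and shift 3 has {1, 2, 4, 5, 7}, leaving only 3.
Day 5, shift 5: day 5 has {1, 2, 3, 4, 6} and shift 5 has {1, 2, 4, 6, 7}, leaving only 5.
Day 5 already has {1, 2, 3, 4, 5, 6} and shift 4 already has {1, 2, 3, 6}, so day 5, shift 4 must be 7.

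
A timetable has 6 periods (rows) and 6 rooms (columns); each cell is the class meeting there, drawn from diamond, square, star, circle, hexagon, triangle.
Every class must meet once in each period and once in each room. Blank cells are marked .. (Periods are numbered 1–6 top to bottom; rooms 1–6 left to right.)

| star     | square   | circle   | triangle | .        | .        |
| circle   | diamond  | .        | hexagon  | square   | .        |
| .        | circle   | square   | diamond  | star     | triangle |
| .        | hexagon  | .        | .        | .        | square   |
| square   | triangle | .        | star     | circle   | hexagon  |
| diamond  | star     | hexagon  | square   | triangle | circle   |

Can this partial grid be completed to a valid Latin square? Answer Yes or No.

No period or room among the givens repeats a symbol, and propagating forced cells runs into no contradiction.
One valid completion exists (for instance, star square circle triangle hexagon diamond / circle diamond triangle hexagon square star / hexagon circle square diamond star triangle / triangle hexagon star circle diamond square / square triangle diamond star circle hexagon / diamond star hexagon square triangle circle).

Yes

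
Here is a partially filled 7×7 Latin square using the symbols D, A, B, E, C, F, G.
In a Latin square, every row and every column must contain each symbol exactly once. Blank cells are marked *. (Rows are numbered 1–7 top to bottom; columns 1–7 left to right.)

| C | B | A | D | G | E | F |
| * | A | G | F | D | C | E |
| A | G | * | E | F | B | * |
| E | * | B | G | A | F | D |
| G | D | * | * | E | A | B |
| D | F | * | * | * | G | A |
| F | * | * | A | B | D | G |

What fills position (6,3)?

Row 2, column 1: row 2 has {D, A, E, C, F, G} and column 1 has {D, A, E, C, F, G}, leaving only B.
Row 3, column 7: row 3 has {A, B, E, F, G} and column 7 has {D, A, B, E, F, G}, leaving only C.
Row 3, column 3: row 3 has {A, B, E, C, F, G} and column 3 has {A, B, G}, leaving only D.
Row 4, column 2: row 4 has {D, A, B, E, F, G} and column 2 has {D, A, B, F, G}, leaving only C.
Row 5, column 4: row 5 has {D, A, B, E, G} and column 4 has {D, A, E, F, G}, leaving only C.
Row 5, column 3: row 5 has {D, A, B, E, C, G} and column 3 has {D, A, B, G}, leaving only F.
Row 6, column 4: row 6 has {D, A, F, G} and column 4 has {D, A, E, C, F, G}, leaving only B.
Row 6, column 5: row 6 has {D, A, B, F, G} and column 5 has {D, A, B, E, F, G}, leaving only C.
Row 6 already has {D, A, B, C, F, G} and column 3 already has {D, A, B, F, G}, so row 6, column 3 must be E.

E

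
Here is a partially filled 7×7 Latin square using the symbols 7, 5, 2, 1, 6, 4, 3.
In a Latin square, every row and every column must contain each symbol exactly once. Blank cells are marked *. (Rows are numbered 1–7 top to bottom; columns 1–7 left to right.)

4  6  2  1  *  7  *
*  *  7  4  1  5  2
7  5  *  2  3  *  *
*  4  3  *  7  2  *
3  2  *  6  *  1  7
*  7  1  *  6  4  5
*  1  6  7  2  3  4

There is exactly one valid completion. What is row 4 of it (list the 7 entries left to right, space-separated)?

1 4 3 5 7 2 6

Row 4, column 4: row 4 has {7, 2, 4, 3} and column 4 has {7, 2, 1, 6, 4}, leaving only 5.
Row 1, column 5: row 1 has {7, 2, 1, 6, 4} and column 5 has {7, 2, 1, 6, 3}, leaving only 5.
Row 1, column 7: row 1 has {7, 5, 2, 1, 6, 4} and column 7 has {7, 5, 2, 4}, leaving only 3.
Row 2, column 1: row 2 has {7, 5, 2, 1, 4} and column 1 has {7, 4, 3}, leaving only 6.
Row 4, column 1: row 4 has {7, 5, 2, 4, 3} and column 1 has {7, 6, 4, 3}, leaving only 1.
Row 4, column 7: row 4 has {7, 5, 2, 1, 4, 3} and column 7 has {7, 5, 2, 4, 3}, leaving only 6.
So row 4 reads: 1 4 3 5 7 2 6.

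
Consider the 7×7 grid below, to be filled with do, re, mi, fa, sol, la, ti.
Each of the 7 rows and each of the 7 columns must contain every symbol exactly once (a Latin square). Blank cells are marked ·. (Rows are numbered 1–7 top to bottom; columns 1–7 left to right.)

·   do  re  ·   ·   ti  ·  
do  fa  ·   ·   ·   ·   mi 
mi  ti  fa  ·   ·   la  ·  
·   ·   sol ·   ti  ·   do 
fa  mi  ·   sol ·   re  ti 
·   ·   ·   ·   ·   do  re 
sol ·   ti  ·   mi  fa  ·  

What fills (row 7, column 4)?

Row 1, column 1: row 1 has {do, re, ti} and column 1 has {do, mi, fa, sol}, leaving only la.
Row 2, column 3: row 2 has {do, mi, fa} and column 3 has {re, fa, sol, ti}, leaving only la.
Row 2, column 6: row 2 has {do, mi, fa, la} and column 6 has {do, re, fa, la, ti}, leaving only sol.
Row 2, column 5: row 2 has {do, mi, fa, sol, la} and column 5 has {mi, ti}, leaving only re.
Row 2, column 4: row 2 has {do, re, mi, fa, sol, la} and column 4 has {sol}, leaving only ti.
Row 3, column 7: row 3 has {mi, fa, la, ti} and column 7 has {do, re, mi, ti}, leaving only sol.
Row 1, column 7: row 1 has {do, re, la, ti} and column 7 has {do, re, mi, sol, ti}, leaving only fa.
Row 1, column 4: row 1 has {do, re, fa, la, ti} and column 4 has {sol, ti}, leaving only mi.
Row 1, column 5: row 1 has {do, re, mi, fa, la, ti} and column 5 has {re, mi, ti}, leaving only sol.
Row 3, column 5: row 3 has {mi, fa, sol, la, ti} and column 5 has {re, mi, sol, ti}, leaving only do.
Row 3, column 4: row 3 has {do, mi, fa, sol, la, ti} and column 4 has {mi, sol, ti}, leaving only re.
Row 4, column 1: row 4 has {do, sol, ti} and column 1 has {do, mi, fa, sol, la}, leaving only re.
Row 4, column 2: row 4 has {do, re, sol, ti} and column 2 has {do, mi, fa, ti}, leaving only la.
Row 4, column 4: row 4 has {do, re, sol, la, ti} and column 4 has {re, mi, sol, ti}, leaving only fa.
Row 4, column 6: row 4 has {do, re, fa, sol, la, ti} and column 6 has {do, re, fa, sol, la, ti}, leaving only mi.
Row 5, column 3: row 5 has {re, mi, fa, sol, ti} and column 3 has {re, fa, sol, la, ti}, leaving only do.
Row 5, column 5: row 5 has {do, re, mi, fa, sol, ti} and column 5 has {do, re, mi, sol, ti}, leaving only la.
Row 6, column 1: row 6 has {do, re} and column 1 has {do, re, mi, fa, sol, la}, leaving only ti.
Row 6, column 2: row 6 has {do, re, ti} and column 2 has {do, mi, fa, la, ti}, leaving only sol.
Row 6, column 3: row 6 has {do, re, sol, ti} and column 3 has {do, re, fa, sol, la, ti}, leaving only mi.
Row 6, column 4: row 6 has {do, re, mi, sol, ti} and column 4 has {re, mi, fa, sol, ti}, leaving only la.
Row 7 already has {mi, fa, sol, ti} and column 4 already has {re, mi, fa, sol, la, ti}, so row 7, column 4 must be do.

do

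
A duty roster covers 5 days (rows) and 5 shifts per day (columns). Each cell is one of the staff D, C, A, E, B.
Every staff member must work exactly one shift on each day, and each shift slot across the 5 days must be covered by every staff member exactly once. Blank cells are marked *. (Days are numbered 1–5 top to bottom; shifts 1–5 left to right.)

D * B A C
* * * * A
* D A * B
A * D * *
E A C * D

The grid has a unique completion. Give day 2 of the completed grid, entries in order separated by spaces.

B C E D A

Day 2, shift 3: day 2 has {A} and shift 3 has {D, C, A, B}, leaving only E.
Day 1, shift 2: day 1 has {D, C, A, B} and shift 2 has {D, A}, leaving only E.
Day 3, shift 1: day 3 has {D, A, B} and shift 1 has {D, A, E}, leaving only C.
Day 2, shift 1: day 2 has {A, E} and shift 1 has {D, C, A, E}, leaving only B.
Day 2, shift 2: day 2 has {A, E, B} and shift 2 has {D, A, E}, leaving only C.
Day 2, shift 4: day 2 has {C, A, E, B} and shift 4 has {A}, leaving only D.
So day 2 reads: B C E D A.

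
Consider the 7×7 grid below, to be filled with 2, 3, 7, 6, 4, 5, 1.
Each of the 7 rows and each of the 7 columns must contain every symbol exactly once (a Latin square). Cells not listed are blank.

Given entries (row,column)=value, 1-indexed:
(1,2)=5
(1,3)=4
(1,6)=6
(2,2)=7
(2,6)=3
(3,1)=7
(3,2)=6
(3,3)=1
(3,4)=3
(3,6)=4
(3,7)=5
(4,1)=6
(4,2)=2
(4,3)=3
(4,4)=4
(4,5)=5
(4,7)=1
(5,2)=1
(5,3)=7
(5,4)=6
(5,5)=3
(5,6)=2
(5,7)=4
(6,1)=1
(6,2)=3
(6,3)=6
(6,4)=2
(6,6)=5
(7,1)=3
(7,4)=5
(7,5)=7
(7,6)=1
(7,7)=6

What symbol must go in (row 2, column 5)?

6

Row 1, column 1: row 1 has {6, 4, 5} and column 1 has {3, 7, 6, 1}, leaving only 2.
Row 1, column 5: row 1 has {2, 6, 4, 5} and column 5 has {3, 7, 5}, leaving only 1.
Row 1, column 4: row 1 has {2, 6, 4, 5, 1} and column 4 has {2, 3, 6, 4, 5}, leaving only 7.
Row 1, column 7: row 1 has {2, 7, 6, 4, 5, 1} and column 7 has {6, 4, 5, 1}, leaving only 3.
Row 2, column 4: row 2 has {3, 7} and column 4 has {2, 3, 7, 6, 4, 5}, leaving only 1.
Row 2, column 7: row 2 has {3, 7, 1} and column 7 has {3, 6, 4, 5, 1}, leaving only 2.
Row 2, column 3: row 2 has {2, 3, 7, 1} and column 3 has {3, 7, 6, 4, 1}, leaving only 5.
Row 2, column 1: row 2 has {2, 3, 7, 5, 1} and column 1 has {2, 3, 7, 6, 1}, leaving only 4.
Row 2 already has {2, 3, 7, 4, 5, 1} and column 5 already has {3, 7, 5, 1}, so row 2, column 5 must be 6.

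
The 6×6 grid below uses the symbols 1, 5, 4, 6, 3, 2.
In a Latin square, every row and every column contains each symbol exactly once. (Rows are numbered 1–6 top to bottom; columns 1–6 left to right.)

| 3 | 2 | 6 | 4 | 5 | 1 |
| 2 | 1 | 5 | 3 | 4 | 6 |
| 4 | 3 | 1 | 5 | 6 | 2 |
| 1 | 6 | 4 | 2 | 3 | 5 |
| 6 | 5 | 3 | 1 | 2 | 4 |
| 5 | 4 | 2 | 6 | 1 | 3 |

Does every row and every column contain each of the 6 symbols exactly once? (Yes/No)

Yes

Each row is a permutation of the 6 symbols, and so is each column.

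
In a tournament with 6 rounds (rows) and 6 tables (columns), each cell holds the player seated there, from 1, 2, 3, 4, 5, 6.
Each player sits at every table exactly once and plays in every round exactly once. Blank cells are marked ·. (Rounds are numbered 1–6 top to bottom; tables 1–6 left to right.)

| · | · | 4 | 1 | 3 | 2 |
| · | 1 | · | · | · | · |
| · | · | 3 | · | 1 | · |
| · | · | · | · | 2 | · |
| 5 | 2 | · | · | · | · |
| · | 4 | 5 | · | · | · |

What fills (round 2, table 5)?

Round 1, table 1: round 1 has {1, 2, 3, 4} and table 1 has {5}, leaving only 6.
Round 1, table 2: round 1 has {1, 2, 3, 4, 6} and table 2 has {1, 2, 4}, leaving only 5.
Round 3, table 2: round 3 has {1, 3} and table 2 has {1, 2, 4, 5}, leaving only 6.
Round 4, table 2: round 4 has {2} and table 2 has {1, 2, 4, 5, 6}, leaving only 3.
Round 6, table 5: round 6 has {4, 5} and table 5 has {1, 2, 3}, leaving only 6.
Round 5, table 5: round 5 has {2, 5} and table 5 has {1, 2, 3, 6}, leaving only 4.
Round 2 already has {1} and table 5 already has {1, 2, 3, 4, 6}, so round 2, table 5 must be 5.

5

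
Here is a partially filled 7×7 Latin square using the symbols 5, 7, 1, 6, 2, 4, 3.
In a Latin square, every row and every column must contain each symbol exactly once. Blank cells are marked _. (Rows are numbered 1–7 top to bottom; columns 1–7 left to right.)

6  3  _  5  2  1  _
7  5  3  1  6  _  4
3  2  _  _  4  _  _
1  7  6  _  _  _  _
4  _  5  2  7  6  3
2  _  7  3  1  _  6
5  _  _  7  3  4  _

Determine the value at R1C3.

Row 1 already has {5, 1, 6, 2, 3} and column 3 already has {5, 7, 6, 3}, so row 1, column 3 must be 4.

4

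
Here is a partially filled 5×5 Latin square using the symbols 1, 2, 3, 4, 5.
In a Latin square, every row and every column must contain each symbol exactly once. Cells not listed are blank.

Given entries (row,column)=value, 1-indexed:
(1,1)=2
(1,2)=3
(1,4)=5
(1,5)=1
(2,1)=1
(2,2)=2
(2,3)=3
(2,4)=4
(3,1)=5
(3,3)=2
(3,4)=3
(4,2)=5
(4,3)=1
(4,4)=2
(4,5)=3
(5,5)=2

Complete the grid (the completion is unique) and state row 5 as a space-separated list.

3 4 5 1 2

Row 5, column 4: row 5 has {2} and column 4 has {2, 3, 4, 5}, leaving only 1.
Row 5, column 2: row 5 has {1, 2} and column 2 has {2, 3, 5}, leaving only 4.
Row 5, column 1: row 5 has {1, 2, 4} and column 1 has {1, 2, 5}, leaving only 3.
Row 5, column 3: row 5 has {1, 2, 3, 4} and column 3 has {1, 2, 3}, leaving only 5.
So row 5 reads: 3 4 5 1 2.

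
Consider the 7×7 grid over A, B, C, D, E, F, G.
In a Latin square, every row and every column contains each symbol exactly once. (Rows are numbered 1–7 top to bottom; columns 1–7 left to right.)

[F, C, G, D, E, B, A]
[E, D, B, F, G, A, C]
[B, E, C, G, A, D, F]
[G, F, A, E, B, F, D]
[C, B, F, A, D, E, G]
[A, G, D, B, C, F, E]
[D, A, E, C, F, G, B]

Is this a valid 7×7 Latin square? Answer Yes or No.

Row 4 contains F twice (at columns 2 and 6), so it is not a permutation.

No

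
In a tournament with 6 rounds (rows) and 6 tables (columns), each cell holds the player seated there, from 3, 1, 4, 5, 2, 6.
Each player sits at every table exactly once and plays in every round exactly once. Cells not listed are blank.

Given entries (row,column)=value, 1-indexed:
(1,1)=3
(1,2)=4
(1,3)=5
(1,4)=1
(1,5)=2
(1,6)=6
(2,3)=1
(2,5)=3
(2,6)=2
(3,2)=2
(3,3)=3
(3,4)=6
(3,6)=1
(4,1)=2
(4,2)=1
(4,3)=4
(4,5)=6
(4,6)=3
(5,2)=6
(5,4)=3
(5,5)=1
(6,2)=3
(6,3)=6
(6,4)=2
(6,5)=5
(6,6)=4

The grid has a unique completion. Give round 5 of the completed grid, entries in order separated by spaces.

4 6 2 3 1 5

Round 5, table 3: round 5 has {3, 1, 6} and table 3 has {3, 1, 4, 5, 6}, leaving only 2.
Round 5, table 6: round 5 has {3, 1, 2, 6} and table 6 has {3, 1, 4, 2, 6}, leaving only 5.
Round 5, table 1: round 5 has {3, 1, 5, 2, 6} and table 1 has {3, 2}, leaving only 4.
So round 5 reads: 4 6 2 3 1 5.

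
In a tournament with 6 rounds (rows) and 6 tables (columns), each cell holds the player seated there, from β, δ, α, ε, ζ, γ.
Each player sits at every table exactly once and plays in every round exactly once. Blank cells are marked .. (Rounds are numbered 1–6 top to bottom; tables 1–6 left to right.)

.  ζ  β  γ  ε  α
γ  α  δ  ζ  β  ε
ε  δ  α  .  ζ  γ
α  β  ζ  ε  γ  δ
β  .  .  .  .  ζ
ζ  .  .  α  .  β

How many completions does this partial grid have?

2

Round 1, table 1: eliminating its round and table leaves {δ}.
Round 3, table 4: eliminating its round and table leaves {β}.
Round 5, table 2: eliminating its round and table leaves {ε, γ}.
Round 5, table 3: eliminating its round and table leaves {ε, γ}.
Round 5, table 4: eliminating its round and table leaves {δ}.
Round 5, table 5: eliminating its round and table leaves {δ, α}.
Round 6, table 2: eliminating its round and table leaves {ε, γ}.
Round 6, table 3: eliminating its round and table leaves {ε, γ}.
Round 6, table 5: eliminating its round and table leaves {δ}.
Enumerating the assignments across these blanks that avoid any round or table repeat gives 2 completions.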